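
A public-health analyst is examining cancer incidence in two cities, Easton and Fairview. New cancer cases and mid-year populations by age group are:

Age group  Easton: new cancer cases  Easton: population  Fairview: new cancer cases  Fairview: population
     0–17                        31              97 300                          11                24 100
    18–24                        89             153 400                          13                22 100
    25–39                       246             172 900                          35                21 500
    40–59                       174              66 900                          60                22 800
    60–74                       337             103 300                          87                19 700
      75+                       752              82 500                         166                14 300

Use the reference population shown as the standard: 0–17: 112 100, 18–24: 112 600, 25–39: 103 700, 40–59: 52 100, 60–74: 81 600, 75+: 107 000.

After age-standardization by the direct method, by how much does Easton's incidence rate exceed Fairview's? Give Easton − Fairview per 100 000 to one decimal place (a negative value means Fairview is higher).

-70.3

Age-specific rates per 100 000 for Easton: 31.86, 58.02, 142.28, 260.09, 326.23, 911.52.
For Fairview: 45.64, 58.82, 162.79, 263.16, 441.62, 1160.84.
Standard total = 569 100; weights = 0.1970, 0.1979, 0.1822, 0.0915, 0.1434, 0.1880.
Easton: 0.1970×31.86 + 0.1979×58.02 + 0.1822×142.28 + 0.0915×260.09 + 0.1434×326.23 + 0.1880×911.52 = 285.6479 per 100 000.
Fairview: 0.1970×45.64 + 0.1979×58.82 + 0.1822×162.79 + 0.0915×263.16 + 0.1434×441.62 + 0.1880×1160.84 = 355.9627 per 100 000.
Difference = 285.6479 − 355.9627 = -70.3149.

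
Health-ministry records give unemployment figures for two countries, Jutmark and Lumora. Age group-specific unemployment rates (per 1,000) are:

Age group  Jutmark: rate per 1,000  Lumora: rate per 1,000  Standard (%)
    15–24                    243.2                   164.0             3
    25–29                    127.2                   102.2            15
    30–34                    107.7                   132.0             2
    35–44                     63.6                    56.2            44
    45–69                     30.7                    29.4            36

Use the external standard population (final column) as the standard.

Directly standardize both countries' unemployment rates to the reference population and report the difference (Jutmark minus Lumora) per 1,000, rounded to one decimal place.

9.4

Standard weights: 0.03, 0.15, 0.02, 0.44, 0.36.
Jutmark: 0.0300×243.2 + 0.1500×127.2 + 0.0200×107.7 + 0.4400×63.6 + 0.3600×30.7 = 67.5660 per 1,000.
Lumora: 0.0300×164.0 + 0.1500×102.2 + 0.0200×132.0 + 0.4400×56.2 + 0.3600×29.4 = 58.2020 per 1,000.
Difference = 67.5660 − 58.2020 = 9.3640.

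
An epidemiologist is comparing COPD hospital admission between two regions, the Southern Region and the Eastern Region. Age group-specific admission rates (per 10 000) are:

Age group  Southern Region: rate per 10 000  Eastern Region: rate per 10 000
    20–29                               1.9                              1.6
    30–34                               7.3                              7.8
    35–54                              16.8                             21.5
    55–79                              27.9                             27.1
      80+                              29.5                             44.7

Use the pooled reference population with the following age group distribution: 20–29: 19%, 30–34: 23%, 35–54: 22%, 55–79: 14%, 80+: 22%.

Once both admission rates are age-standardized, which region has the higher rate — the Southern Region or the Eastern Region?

Standard weights: 0.19, 0.23, 0.22, 0.14, 0.22.
The Southern Region: 0.1900×1.9 + 0.2300×7.3 + 0.2200×16.8 + 0.1400×27.9 + 0.2200×29.5 = 16.1320 per 10 000.
The Eastern Region: 0.1900×1.6 + 0.2300×7.8 + 0.2200×21.5 + 0.1400×27.1 + 0.2200×44.7 = 20.4560 per 10 000.

Eastern Region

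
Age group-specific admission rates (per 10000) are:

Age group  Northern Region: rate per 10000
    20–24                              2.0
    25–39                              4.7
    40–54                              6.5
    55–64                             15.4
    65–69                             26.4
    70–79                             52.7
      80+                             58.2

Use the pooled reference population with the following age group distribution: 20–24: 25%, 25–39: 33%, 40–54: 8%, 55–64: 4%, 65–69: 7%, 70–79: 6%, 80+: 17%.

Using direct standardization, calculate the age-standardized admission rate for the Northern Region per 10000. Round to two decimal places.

18.09

Standard weights: 0.25, 0.33, 0.08, 0.04, 0.07, 0.06, 0.17.
Standardized rate: 0.2500×2.0 + 0.3300×4.7 + 0.0800×6.5 + 0.0400×15.4 + 0.0700×26.4 + 0.0600×52.7 + 0.1700×58.2 = 18.0910 per 10000.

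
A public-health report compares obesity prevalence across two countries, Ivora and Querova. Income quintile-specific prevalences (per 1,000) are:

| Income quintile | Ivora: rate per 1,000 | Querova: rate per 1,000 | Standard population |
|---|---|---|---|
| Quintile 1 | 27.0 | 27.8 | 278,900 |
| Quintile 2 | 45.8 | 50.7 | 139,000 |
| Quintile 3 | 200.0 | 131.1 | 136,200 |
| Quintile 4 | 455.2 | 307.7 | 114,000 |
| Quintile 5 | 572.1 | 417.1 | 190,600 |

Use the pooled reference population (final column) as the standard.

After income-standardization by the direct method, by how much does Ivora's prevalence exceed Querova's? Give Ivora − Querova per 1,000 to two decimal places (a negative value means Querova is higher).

63.86

Standard total = 858,700; weights = 0.3248, 0.1619, 0.1586, 0.1328, 0.2220.
Ivora: 0.3248×27.0 + 0.1619×45.8 + 0.1586×200.0 + 0.1328×455.2 + 0.2220×572.1 = 235.3227 per 1,000.
Querova: 0.3248×27.8 + 0.1619×50.7 + 0.1586×131.1 + 0.1328×307.7 + 0.2220×417.1 = 171.4610 per 1,000.
Difference = 235.3227 − 171.4610 = 63.8616.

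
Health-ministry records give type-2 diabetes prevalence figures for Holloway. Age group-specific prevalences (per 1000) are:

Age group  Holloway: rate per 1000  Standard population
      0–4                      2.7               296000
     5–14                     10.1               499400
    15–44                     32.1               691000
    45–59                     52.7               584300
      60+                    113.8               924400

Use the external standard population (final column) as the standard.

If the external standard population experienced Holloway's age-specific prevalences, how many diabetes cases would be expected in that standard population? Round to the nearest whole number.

Expected diabetes cases = Σ (standard pop × age-specific rate ÷ 1000)
= 296000×2.7/1000 + 499400×10.1/1000 + 691000×32.1/1000 + 584300×52.7/1000 + 924400×113.8/1000
= 799.20 + 5043.94 + 22181.10 + 30792.61 + 105196.72 = 164013.57.

164014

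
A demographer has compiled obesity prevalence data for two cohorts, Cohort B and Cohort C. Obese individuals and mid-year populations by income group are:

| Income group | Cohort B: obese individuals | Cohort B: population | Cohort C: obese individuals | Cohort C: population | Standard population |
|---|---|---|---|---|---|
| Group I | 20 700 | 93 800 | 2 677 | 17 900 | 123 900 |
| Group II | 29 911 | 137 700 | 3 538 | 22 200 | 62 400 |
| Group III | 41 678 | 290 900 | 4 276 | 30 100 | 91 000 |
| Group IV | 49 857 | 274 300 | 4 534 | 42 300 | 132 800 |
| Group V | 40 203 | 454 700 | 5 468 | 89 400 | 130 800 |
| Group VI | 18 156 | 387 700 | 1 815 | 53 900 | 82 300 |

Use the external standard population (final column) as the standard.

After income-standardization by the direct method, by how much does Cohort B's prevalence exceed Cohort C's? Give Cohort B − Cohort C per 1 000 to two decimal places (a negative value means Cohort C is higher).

43.46

Income-specific rates per 1 000 for Cohort B: 220.682, 217.219, 143.273, 181.761, 88.417, 46.830.
For Cohort C: 149.553, 159.369, 142.060, 107.187, 61.163, 33.673.
Standard total = 623 200; weights = 0.1988, 0.1001, 0.1460, 0.2131, 0.2099, 0.1321.
Cohort B: 0.1988×220.682 + 0.1001×217.219 + 0.1460×143.273 + 0.2131×181.761 + 0.2099×88.417 + 0.1321×46.830 = 150.0186 per 1 000.
Cohort C: 0.1988×149.553 + 0.1001×159.369 + 0.1460×142.060 + 0.2131×107.187 + 0.2099×61.163 + 0.1321×33.673 = 106.5591 per 1 000.
Difference = 150.0186 − 106.5591 = 43.4596.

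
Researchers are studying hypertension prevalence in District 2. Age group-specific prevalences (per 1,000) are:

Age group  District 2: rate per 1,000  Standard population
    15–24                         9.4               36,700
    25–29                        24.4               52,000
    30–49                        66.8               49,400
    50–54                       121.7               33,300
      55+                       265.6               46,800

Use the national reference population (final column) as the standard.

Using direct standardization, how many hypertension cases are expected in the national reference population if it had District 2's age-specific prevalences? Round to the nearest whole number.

21396

Expected hypertension cases = Σ (standard pop × age-specific rate ÷ 1,000)
= 36,700×9.4/1,000 + 52,000×24.4/1,000 + 49,400×66.8/1,000 + 33,300×121.7/1,000 + 46,800×265.6/1,000
= 344.98 + 1268.80 + 3299.92 + 4052.61 + 12430.08 = 21396.39.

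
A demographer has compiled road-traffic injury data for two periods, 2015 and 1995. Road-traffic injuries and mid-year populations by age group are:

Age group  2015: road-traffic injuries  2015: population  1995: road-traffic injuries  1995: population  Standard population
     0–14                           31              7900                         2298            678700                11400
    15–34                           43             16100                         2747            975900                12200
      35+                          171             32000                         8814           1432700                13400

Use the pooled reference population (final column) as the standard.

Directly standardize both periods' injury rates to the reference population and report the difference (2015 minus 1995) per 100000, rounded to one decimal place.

Age-specific rates per 100000 for 2015: 392.41, 267.08, 534.38.
For 1995: 338.59, 281.48, 615.20.
Standard total = 37000; weights = 0.3081, 0.3297, 0.3622.
2015: 0.3081×392.41 + 0.3297×267.08 + 0.3622×534.38 = 402.4980 per 100000.
1995: 0.3081×338.59 + 0.3297×281.48 + 0.3622×615.20 = 419.9383 per 100000.
Difference = 402.4980 − 419.9383 = -17.4403.

-17.4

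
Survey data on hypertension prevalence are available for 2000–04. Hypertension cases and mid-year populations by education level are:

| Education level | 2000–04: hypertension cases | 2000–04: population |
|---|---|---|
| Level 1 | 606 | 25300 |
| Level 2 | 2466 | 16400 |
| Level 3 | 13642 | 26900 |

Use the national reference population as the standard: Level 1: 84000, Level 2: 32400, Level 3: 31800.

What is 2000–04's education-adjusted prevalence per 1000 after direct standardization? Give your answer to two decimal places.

155.27

Education-specific rates per 1000 for 2000–04: 23.953, 150.366, 507.138.
Standard total = 148200; weights = 0.5668, 0.2186, 0.2146.
Standardized rate: 0.5668×23.953 + 0.2186×150.366 + 0.2146×507.138 = 155.2688 per 1000.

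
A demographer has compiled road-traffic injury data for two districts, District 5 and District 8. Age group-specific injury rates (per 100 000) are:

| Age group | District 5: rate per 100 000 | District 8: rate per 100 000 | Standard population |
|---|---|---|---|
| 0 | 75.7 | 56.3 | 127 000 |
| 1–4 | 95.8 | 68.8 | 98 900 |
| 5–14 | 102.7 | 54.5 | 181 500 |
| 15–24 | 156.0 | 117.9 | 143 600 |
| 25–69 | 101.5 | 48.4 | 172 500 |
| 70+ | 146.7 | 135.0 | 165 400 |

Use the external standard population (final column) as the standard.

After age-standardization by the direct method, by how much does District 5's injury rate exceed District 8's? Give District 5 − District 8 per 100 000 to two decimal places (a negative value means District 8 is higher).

Standard total = 888 900; weights = 0.1429, 0.1113, 0.2042, 0.1615, 0.1941, 0.1861.
District 5: 0.1429×75.7 + 0.1113×95.8 + 0.2042×102.7 + 0.1615×156.0 + 0.1941×101.5 + 0.1861×146.7 = 114.6396 per 100 000.
District 8: 0.1429×56.3 + 0.1113×68.8 + 0.2042×54.5 + 0.1615×117.9 + 0.1941×48.4 + 0.1861×135.0 = 80.3854 per 100 000.
Difference = 114.6396 − 80.3854 = 34.2541.

34.25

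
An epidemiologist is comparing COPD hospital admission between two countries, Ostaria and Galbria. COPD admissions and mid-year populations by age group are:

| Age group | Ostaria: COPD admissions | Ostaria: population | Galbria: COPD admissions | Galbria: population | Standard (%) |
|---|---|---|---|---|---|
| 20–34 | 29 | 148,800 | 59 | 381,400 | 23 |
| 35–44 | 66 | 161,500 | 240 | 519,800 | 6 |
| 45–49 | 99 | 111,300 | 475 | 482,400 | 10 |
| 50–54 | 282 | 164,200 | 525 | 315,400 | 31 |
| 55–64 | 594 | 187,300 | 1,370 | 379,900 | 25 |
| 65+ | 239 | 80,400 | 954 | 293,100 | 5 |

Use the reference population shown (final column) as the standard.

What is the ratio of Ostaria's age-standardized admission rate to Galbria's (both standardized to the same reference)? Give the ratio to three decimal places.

0.937

Age-specific rates per 10,000 for Ostaria: 1.95, 4.09, 8.89, 17.17, 31.71, 29.73.
For Galbria: 1.55, 4.62, 9.85, 16.65, 36.06, 32.55.
Standard weights: 0.23, 0.06, 0.10, 0.31, 0.25, 0.05.
Ostaria: 0.2300×1.95 + 0.0600×4.09 + 0.1000×8.89 + 0.3100×17.17 + 0.2500×31.71 + 0.0500×29.73 = 16.3217 per 10,000.
Galbria: 0.2300×1.55 + 0.0600×4.62 + 0.1000×9.85 + 0.3100×16.65 + 0.2500×36.06 + 0.0500×32.55 = 17.4206 per 10,000.
Ratio = 16.3217 ÷ 17.4206 = 0.93692.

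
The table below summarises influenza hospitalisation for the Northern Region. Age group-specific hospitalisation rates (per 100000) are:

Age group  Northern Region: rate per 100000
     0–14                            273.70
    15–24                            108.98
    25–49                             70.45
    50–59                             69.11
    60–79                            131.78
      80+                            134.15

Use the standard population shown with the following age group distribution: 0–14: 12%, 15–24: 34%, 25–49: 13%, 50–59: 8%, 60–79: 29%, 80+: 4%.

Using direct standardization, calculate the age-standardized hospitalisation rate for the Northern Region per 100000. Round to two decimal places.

Standard weights: 0.12, 0.34, 0.13, 0.08, 0.29, 0.04.
Standardized rate: 0.1200×273.70 + 0.3400×108.98 + 0.1300×70.45 + 0.0800×69.11 + 0.2900×131.78 + 0.0400×134.15 = 128.1667 per 100000.

128.17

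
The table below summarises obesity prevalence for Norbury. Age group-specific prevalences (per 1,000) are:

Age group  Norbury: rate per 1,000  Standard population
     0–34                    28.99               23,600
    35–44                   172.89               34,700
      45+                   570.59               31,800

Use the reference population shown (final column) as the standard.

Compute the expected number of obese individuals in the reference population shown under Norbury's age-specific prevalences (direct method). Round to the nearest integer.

Expected obese individuals = Σ (standard pop × age-specific rate ÷ 1,000)
= 23,600×28.99/1,000 + 34,700×172.89/1,000 + 31,800×570.59/1,000
= 684.16 + 5999.28 + 18144.76 = 24828.21.

24828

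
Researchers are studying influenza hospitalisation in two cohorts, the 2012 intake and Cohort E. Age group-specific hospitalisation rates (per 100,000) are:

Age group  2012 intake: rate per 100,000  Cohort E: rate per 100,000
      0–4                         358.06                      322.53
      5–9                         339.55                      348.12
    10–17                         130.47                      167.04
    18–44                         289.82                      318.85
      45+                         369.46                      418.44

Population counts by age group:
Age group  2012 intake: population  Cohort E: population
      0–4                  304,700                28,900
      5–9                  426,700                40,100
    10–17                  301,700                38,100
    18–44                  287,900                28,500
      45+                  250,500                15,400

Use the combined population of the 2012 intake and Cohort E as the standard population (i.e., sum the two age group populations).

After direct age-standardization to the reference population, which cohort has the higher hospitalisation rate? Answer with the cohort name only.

Combined standard total = 1,722,500; weights = 0.1937, 0.2710, 0.1973, 0.1837, 0.1544.
The 2012 intake: 0.1937×358.06 + 0.2710×339.55 + 0.1973×130.47 + 0.1837×289.82 + 0.1544×369.46 = 297.3718 per 100,000.
Cohort E: 0.1937×322.53 + 0.2710×348.12 + 0.1973×167.04 + 0.1837×318.85 + 0.1544×418.44 = 312.9207 per 100,000.

Cohort E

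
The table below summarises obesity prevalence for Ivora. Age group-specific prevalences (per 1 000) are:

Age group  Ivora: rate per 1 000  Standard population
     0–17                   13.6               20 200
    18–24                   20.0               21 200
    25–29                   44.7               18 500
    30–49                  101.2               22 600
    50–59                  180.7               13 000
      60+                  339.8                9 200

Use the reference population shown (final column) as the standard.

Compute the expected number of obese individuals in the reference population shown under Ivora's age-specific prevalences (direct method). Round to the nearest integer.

9288

Expected obese individuals = Σ (standard pop × age-specific rate ÷ 1 000)
= 20 200×13.6/1 000 + 21 200×20.0/1 000 + 18 500×44.7/1 000 + 22 600×101.2/1 000 + 13 000×180.7/1 000 + 9 200×339.8/1 000
= 274.72 + 424.00 + 826.95 + 2287.12 + 2349.10 + 3126.16 = 9288.05.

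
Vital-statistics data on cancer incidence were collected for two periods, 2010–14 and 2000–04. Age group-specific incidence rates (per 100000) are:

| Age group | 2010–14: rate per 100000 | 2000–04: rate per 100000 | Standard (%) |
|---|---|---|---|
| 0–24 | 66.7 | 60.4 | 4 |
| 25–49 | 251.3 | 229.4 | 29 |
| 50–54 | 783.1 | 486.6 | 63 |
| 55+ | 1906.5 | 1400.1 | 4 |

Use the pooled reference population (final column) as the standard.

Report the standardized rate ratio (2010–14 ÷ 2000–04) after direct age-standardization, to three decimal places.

1.495

Standard weights: 0.04, 0.29, 0.63, 0.04.
2010–14: 0.0400×66.7 + 0.2900×251.3 + 0.6300×783.1 + 0.0400×1906.5 = 645.1580 per 100000.
2000–04: 0.0400×60.4 + 0.2900×229.4 + 0.6300×486.6 + 0.0400×1400.1 = 431.5040 per 100000.
Ratio = 645.1580 ÷ 431.5040 = 1.49514.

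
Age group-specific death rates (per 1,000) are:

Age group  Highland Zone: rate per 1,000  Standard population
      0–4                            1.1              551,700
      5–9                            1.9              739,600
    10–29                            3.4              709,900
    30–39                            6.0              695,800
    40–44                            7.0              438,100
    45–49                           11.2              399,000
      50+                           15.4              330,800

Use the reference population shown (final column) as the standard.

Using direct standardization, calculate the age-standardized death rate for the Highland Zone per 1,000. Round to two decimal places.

Standard total = 3,864,900; weights = 0.1427, 0.1914, 0.1837, 0.1800, 0.1134, 0.1032, 0.0856.
Standardized rate: 0.1427×1.1 + 0.1914×1.9 + 0.1837×3.4 + 0.1800×6.0 + 0.1134×7.0 + 0.1032×11.2 + 0.0856×15.4 = 5.4931 per 1,000.

5.49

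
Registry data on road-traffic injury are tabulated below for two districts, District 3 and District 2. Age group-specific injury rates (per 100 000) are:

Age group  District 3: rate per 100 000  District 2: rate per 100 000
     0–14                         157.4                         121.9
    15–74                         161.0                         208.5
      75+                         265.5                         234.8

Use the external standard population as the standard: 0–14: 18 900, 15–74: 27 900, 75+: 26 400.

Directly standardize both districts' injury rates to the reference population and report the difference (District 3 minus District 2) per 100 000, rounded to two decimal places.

2.13

Standard total = 73 200; weights = 0.2582, 0.3811, 0.3607.
District 3: 0.2582×157.4 + 0.3811×161.0 + 0.3607×265.5 = 197.7590 per 100 000.
District 2: 0.2582×121.9 + 0.3811×208.5 + 0.3607×234.8 = 195.6254 per 100 000.
Difference = 197.7590 − 195.6254 = 2.1336.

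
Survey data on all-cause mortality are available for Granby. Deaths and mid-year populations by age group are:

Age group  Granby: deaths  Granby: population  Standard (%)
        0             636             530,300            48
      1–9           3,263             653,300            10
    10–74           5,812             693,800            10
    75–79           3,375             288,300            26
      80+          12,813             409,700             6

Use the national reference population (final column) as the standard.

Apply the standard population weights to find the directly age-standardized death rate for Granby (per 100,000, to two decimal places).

Age-specific rates per 100,000 for Granby: 119.93, 499.46, 837.71, 1170.66, 3127.41.
Standard weights: 0.48, 0.10, 0.10, 0.26, 0.06.
Standardized rate: 0.4800×119.93 + 0.1000×499.46 + 0.1000×837.71 + 0.2600×1170.66 + 0.0600×3127.41 = 683.2994 per 100,000.

683.30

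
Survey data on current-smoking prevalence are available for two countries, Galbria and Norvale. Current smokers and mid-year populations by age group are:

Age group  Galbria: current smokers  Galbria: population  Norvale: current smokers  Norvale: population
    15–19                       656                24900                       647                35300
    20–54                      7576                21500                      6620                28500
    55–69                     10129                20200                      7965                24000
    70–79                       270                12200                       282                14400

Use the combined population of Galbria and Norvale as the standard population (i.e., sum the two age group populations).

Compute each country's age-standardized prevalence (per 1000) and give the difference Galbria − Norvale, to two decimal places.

Age-specific rates per 1000 for Galbria: 26.345, 352.372, 501.436, 22.131.
For Norvale: 18.329, 232.281, 331.875, 19.583.
Combined standard total = 181000; weights = 0.3326, 0.2762, 0.2442, 0.1470.
Galbria: 0.3326×26.345 + 0.2762×352.372 + 0.2442×501.436 + 0.1470×22.131 = 231.8052 per 1000.
Norvale: 0.3326×18.329 + 0.2762×232.281 + 0.2442×331.875 + 0.1470×19.583 = 154.1835 per 1000.
Difference = 231.8052 − 154.1835 = 77.6217.

77.62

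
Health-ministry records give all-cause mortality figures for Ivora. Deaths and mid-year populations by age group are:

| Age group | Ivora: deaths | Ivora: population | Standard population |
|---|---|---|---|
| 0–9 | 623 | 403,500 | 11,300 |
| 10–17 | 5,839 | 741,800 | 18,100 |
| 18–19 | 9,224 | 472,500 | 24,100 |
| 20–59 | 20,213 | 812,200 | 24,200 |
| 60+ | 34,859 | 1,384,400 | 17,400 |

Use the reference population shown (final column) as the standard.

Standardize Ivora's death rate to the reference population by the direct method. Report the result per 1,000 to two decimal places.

Age-specific rates per 1,000 for Ivora: 1.544, 7.871, 19.522, 24.887, 25.180.
Standard total = 95,100; weights = 0.1188, 0.1903, 0.2534, 0.2545, 0.1830.
Standardized rate: 0.1188×1.544 + 0.1903×7.871 + 0.2534×19.522 + 0.2545×24.887 + 0.1830×25.180 = 17.5687 per 1,000.

17.57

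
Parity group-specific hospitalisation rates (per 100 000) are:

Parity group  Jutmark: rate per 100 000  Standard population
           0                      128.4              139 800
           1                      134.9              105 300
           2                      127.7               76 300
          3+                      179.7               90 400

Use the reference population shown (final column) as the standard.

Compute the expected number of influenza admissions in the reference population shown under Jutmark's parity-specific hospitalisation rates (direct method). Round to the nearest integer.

581

Expected influenza admissions = Σ (standard pop × parity-specific rate ÷ 100 000)
= 139 800×128.4/100 000 + 105 300×134.9/100 000 + 76 300×127.7/100 000 + 90 400×179.7/100 000
= 179.50 + 142.05 + 97.44 + 162.45 = 581.44.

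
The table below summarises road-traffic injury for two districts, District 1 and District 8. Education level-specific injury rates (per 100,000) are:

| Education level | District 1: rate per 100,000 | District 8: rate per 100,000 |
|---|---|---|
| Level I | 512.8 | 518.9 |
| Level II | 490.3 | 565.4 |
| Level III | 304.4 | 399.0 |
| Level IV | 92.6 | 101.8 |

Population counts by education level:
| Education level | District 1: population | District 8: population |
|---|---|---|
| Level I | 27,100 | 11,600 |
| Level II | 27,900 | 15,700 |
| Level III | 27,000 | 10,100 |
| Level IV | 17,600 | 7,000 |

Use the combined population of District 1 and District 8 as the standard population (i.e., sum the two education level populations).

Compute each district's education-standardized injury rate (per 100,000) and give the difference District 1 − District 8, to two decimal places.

-50.32

Combined standard total = 144,000; weights = 0.2687, 0.3028, 0.2576, 0.1708.
District 1: 0.2687×512.8 + 0.3028×490.3 + 0.2576×304.4 + 0.1708×92.6 = 380.5114 per 100,000.
District 8: 0.2687×518.9 + 0.3028×565.4 + 0.2576×399.0 + 0.1708×101.8 = 430.8337 per 100,000.
Difference = 380.5114 − 430.8337 = -50.3223.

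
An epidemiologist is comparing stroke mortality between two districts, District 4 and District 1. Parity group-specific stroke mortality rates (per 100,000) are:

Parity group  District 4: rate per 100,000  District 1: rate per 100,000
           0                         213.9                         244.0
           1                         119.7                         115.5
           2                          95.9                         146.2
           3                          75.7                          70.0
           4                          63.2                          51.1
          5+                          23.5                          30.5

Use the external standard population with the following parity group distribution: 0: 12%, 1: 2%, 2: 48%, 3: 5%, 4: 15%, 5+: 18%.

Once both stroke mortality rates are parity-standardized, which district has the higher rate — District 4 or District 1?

District 1

Standard weights: 0.12, 0.02, 0.48, 0.05, 0.15, 0.18.
District 4: 0.1200×213.9 + 0.0200×119.7 + 0.4800×95.9 + 0.0500×75.7 + 0.1500×63.2 + 0.1800×23.5 = 91.5890 per 100,000.
District 1: 0.1200×244.0 + 0.0200×115.5 + 0.4800×146.2 + 0.0500×70.0 + 0.1500×51.1 + 0.1800×30.5 = 118.4210 per 100,000.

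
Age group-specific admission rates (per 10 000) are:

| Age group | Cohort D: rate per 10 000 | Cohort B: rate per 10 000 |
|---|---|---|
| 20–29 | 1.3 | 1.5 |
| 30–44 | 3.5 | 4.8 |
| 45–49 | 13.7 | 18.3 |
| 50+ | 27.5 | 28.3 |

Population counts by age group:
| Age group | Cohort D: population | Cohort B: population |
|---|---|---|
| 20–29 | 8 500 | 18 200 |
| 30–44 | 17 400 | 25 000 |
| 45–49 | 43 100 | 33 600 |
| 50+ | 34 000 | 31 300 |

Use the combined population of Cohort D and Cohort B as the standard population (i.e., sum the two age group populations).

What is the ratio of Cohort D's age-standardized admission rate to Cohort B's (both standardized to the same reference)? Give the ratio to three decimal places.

0.867

Combined standard total = 211 100; weights = 0.1265, 0.2009, 0.3633, 0.3093.
Cohort D: 0.1265×1.3 + 0.2009×3.5 + 0.3633×13.7 + 0.3093×27.5 = 14.3517 per 10 000.
Cohort B: 0.1265×1.5 + 0.2009×4.8 + 0.3633×18.3 + 0.3093×28.3 = 16.5569 per 10 000.
Ratio = 14.3517 ÷ 16.5569 = 0.86681.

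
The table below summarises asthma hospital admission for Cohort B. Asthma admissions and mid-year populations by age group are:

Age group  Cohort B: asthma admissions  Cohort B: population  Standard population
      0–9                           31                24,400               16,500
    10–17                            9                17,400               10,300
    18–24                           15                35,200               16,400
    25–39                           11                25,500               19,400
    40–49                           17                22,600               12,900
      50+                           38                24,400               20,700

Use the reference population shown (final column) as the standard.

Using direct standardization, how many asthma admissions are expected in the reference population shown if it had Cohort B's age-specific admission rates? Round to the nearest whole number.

84

Age-specific rates per 10,000 for Cohort B: 12.70, 5.17, 4.26, 4.31, 7.52, 15.57.
Expected asthma admissions = Σ (standard pop × age-specific rate ÷ 10,000)
= 16,500×12.70/10,000 + 10,300×5.17/10,000 + 16,400×4.26/10,000 + 19,400×4.31/10,000 + 12,900×7.52/10,000 + 20,700×15.57/10,000
= 20.96 + 5.33 + 6.99 + 8.37 + 9.70 + 32.24 = 83.59.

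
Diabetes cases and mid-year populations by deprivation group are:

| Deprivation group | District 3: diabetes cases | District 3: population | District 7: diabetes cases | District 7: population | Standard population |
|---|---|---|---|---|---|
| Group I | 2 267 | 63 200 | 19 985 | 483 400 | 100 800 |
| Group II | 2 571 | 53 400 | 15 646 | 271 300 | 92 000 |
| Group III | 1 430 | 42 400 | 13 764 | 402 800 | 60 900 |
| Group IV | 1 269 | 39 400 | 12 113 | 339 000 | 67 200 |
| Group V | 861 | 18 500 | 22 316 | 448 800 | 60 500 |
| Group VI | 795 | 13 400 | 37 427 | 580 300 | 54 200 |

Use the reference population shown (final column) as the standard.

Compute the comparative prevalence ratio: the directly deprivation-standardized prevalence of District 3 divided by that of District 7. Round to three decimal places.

Deprivation-specific rates per 1 000 for District 3: 35.870, 48.146, 33.726, 32.208, 46.541, 59.328.
For District 7: 41.343, 57.670, 34.171, 35.732, 49.724, 64.496.
Standard total = 435 600; weights = 0.2314, 0.2112, 0.1398, 0.1543, 0.1389, 0.1244.
District 3: 0.2314×35.870 + 0.2112×48.146 + 0.1398×33.726 + 0.1543×32.208 + 0.1389×46.541 + 0.1244×59.328 = 41.9990 per 1 000.
District 7: 0.2314×41.343 + 0.2112×57.670 + 0.1398×34.171 + 0.1543×35.732 + 0.1389×49.724 + 0.1244×64.496 = 46.9677 per 1 000.
Ratio = 41.9990 ÷ 46.9677 = 0.89421.

0.894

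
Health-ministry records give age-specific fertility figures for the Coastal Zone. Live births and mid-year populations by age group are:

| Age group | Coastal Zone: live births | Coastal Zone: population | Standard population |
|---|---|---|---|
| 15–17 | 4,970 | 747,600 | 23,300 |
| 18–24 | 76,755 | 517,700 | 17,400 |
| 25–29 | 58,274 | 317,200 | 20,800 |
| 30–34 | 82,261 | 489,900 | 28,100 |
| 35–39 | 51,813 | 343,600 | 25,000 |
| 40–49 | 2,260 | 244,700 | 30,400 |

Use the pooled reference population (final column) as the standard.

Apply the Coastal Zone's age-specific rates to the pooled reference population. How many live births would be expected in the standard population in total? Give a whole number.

15325

Age-specific rates per 1,000 for the Coastal Zone: 6.648, 148.262, 183.714, 167.914, 150.795, 9.236.
Expected live births = Σ (standard pop × age-specific rate ÷ 1,000)
= 23,300×6.648/1,000 + 17,400×148.262/1,000 + 20,800×183.714/1,000 + 28,100×167.914/1,000 + 25,000×150.795/1,000 + 30,400×9.236/1,000
= 154.90 + 2579.75 + 3821.25 + 4718.38 + 3769.86 + 280.77 = 15324.90.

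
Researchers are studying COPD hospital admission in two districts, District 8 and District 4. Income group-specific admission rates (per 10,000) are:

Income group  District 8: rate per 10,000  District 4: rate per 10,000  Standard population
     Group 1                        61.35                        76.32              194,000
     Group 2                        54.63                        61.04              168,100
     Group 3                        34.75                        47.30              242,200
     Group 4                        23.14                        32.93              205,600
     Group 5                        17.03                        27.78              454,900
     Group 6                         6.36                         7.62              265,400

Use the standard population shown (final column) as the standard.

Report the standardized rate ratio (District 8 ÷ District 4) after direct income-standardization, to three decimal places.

0.754

Standard total = 1,530,200; weights = 0.1268, 0.1099, 0.1583, 0.1344, 0.2973, 0.1734.
District 8: 0.1268×61.35 + 0.1099×54.63 + 0.1583×34.75 + 0.1344×23.14 + 0.2973×17.03 + 0.1734×6.36 = 28.5545 per 10,000.
District 4: 0.1268×76.32 + 0.1099×61.04 + 0.1583×47.30 + 0.1344×32.93 + 0.2973×27.78 + 0.1734×7.62 = 37.8727 per 10,000.
Ratio = 28.5545 ÷ 37.8727 = 0.75396.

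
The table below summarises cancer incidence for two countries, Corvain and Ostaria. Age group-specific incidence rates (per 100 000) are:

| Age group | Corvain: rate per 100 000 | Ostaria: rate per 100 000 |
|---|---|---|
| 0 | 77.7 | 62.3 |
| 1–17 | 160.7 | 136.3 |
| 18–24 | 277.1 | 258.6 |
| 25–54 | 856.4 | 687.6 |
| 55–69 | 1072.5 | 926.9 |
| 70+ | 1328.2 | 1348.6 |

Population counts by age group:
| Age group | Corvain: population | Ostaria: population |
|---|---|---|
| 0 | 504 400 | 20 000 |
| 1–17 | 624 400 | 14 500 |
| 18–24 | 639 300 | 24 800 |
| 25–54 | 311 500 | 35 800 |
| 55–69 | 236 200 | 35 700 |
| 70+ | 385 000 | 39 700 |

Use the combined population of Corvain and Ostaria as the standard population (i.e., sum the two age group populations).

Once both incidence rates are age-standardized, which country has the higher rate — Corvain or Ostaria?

Combined standard total = 2 871 300; weights = 0.1826, 0.2225, 0.2313, 0.1210, 0.0947, 0.1479.
Corvain: 0.1826×77.7 + 0.2225×160.7 + 0.2313×277.1 + 0.1210×856.4 + 0.0947×1072.5 + 0.1479×1328.2 = 515.6432 per 100 000.
Ostaria: 0.1826×62.3 + 0.2225×136.3 + 0.2313×258.6 + 0.1210×687.6 + 0.0947×926.9 + 0.1479×1348.6 = 471.9348 per 100 000.
The crude rates (499.16 vs 708.98) would put Ostaria higher, but that reflects its age composition; once standardized to a common age structure, Corvain has the higher underlying rate.

Corvain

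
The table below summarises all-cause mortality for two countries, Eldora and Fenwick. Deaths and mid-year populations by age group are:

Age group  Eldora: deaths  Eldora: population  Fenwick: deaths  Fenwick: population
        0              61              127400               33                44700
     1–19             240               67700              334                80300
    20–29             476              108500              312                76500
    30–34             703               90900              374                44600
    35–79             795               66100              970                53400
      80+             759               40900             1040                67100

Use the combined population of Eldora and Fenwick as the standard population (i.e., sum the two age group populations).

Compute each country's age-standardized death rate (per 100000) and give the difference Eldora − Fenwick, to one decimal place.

-65.7

Age-specific rates per 100000 for Eldora: 47.88, 354.51, 438.71, 773.38, 1202.72, 1855.75.
For Fenwick: 73.83, 415.94, 407.84, 838.57, 1816.48, 1549.93.
Combined standard total = 868100; weights = 0.1982, 0.1705, 0.2131, 0.1561, 0.1377, 0.1244.
Eldora: 0.1982×47.88 + 0.1705×354.51 + 0.2131×438.71 + 0.1561×773.38 + 0.1377×1202.72 + 0.1244×1855.75 = 680.5747 per 100000.
Fenwick: 0.1982×73.83 + 0.1705×415.94 + 0.2131×407.84 + 0.1561×838.57 + 0.1377×1816.48 + 0.1244×1549.93 = 746.2300 per 100000.
Difference = 680.5747 − 746.2300 = -65.6553.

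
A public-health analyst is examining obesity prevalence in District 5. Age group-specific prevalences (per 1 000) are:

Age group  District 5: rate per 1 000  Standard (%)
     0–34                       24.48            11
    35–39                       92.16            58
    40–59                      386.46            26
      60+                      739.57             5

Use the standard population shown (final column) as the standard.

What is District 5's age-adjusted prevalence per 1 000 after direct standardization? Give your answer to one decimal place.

Standard weights: 0.11, 0.58, 0.26, 0.05.
Standardized rate: 0.1100×24.48 + 0.5800×92.16 + 0.2600×386.46 + 0.0500×739.57 = 193.6037 per 1 000.

193.6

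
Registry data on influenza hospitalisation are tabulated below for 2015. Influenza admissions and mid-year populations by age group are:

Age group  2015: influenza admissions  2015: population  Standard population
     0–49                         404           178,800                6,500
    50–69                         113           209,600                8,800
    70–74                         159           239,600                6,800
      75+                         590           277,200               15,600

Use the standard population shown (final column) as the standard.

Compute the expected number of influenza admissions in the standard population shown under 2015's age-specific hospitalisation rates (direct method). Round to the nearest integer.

Age-specific rates per 100,000 for 2015: 225.95, 53.91, 66.36, 212.84.
Expected influenza admissions = Σ (standard pop × age-specific rate ÷ 100,000)
= 6,500×225.95/100,000 + 8,800×53.91/100,000 + 6,800×66.36/100,000 + 15,600×212.84/100,000
= 14.69 + 4.74 + 4.51 + 33.20 = 57.15.

57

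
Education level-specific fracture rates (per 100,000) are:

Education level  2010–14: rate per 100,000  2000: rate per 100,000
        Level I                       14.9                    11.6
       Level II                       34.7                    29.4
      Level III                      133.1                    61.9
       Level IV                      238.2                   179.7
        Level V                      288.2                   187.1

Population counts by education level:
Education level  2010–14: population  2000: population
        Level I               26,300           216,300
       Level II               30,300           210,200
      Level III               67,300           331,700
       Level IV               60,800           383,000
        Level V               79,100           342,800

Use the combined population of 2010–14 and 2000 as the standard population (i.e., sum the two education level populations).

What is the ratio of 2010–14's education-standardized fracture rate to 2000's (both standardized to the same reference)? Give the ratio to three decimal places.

1.513

Combined standard total = 1,747,800; weights = 0.1388, 0.1376, 0.2283, 0.2539, 0.2414.
2010–14: 0.1388×14.9 + 0.1376×34.7 + 0.2283×133.1 + 0.2539×238.2 + 0.2414×288.2 = 167.2799 per 100,000.
2000: 0.1388×11.6 + 0.1376×29.4 + 0.2283×61.9 + 0.2539×179.7 + 0.2414×187.1 = 110.5798 per 100,000.
Ratio = 167.2799 ÷ 110.5798 = 1.51275.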